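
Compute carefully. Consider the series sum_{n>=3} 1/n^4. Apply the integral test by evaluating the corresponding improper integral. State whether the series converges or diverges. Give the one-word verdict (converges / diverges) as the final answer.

Let f(x) = x^(-4). Then f is positive, continuous, and decreasing on [3, infinity), so the integral test applies.
Compute the improper integral int_{3}^infinity f(x) dx:
  antiderivative F(x) = -1/(3*x^3).
  As x -> infinity, F(x) -> 0 (since p = 4 > 1).
  So int = F(infinity) - F(3) = 0 - (-1/81) = 1/81.
  Finite, so by the integral test, the series converges.

converges


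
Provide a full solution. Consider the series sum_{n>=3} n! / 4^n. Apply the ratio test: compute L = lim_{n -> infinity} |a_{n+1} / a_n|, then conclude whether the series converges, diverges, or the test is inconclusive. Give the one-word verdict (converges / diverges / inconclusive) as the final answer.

Let a_n denote the general term. Form the ratio a_{n+1}/a_n and simplify:
a_{n+1}/a_n = n/4 + 1/4
Take the limit as n -> infinity: L = infinity.
Since L = infinity > 1 (or L = infinity), the ratio test implies the series diverges.

diverges


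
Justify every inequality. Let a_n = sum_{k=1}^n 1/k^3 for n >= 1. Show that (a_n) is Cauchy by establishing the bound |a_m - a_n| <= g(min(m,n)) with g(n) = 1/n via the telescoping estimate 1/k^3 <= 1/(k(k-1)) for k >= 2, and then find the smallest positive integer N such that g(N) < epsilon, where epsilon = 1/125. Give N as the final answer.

For m > n >= 1: |a_m - a_n| = sum_{k=n+1}^m 1/k^3.
Use 1/k^3 <= 1/(k(k-1)) = 1/(k-1) - 1/k for k >= 2 (which holds since k^3 >= k^2 >= k(k-1) for k >= 2):
sum_{k=n+1}^m 1/k^3 <= sum_{k=n+1}^m (1/(k-1) - 1/k) = 1/n - 1/m <= 1/n.
By symmetry the same bound holds with n,m swapped, so |a_m - a_n| <= 1/min(m,n) = g(min(m,n)). Since g(n) -> 0, (a_n) is Cauchy.
Now solve g(N) < 1/125: 1/N < 1/125 <=> N > 1/(1/125) = 125.
The smallest integer strictly greater than 125 is N = 126.
Check: g(126) = 1/126 < 1/125; g(125) = 1/125 >= 1/125. So N = 126.

126


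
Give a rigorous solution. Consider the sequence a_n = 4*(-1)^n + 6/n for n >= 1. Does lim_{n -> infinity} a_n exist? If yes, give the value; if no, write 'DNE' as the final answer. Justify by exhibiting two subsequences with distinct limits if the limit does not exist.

Examine the behaviour of a_n along subsequences.
a_{2k} = 4 + 6/(2k) -> 4. a_{2k+1} = -4 + 6/(2k+1) -> -4.
Since these two subsequential limits are 4 and -4, distinct, the full sequence cannot converge (a convergent sequence has all subsequences tending to the same limit). So lim a_n does not exist.

DNE


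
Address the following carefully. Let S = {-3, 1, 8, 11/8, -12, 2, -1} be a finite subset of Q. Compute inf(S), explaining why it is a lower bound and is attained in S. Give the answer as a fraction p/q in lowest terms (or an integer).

S is finite, so inf(S) = min(S).
Sorted increasing:
-12, -3, -1, 1, 11/8, 2, 8
The extremum is -12.
For every x in S, x >= -12. And -12 is in S, so it is attained.
Therefore inf(S) = -12.

-12


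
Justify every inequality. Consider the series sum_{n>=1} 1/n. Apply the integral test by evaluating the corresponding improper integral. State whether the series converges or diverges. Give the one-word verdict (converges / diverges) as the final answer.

Let f(x) = 1/x. Then f is positive, continuous, and decreasing on [1, infinity), so the integral test applies.
Compute the improper integral int_{1}^infinity f(x) dx:
  antiderivative F(x) = log(x).
  As x -> infinity, log(x) -> infinity.
  So int = infinity - log(1) = infinity. By the integral test, the series diverges.

diverges


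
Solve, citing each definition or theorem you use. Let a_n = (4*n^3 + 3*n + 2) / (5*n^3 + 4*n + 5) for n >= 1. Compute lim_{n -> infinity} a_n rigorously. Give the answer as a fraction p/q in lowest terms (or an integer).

Divide numerator and denominator by n^3, the highest power:
numerator / n^3 = 4 + 3/n^2 + 2/n^3
denominator / n^3 = 5 + 4/n^2 + 5/n^3
As n -> infinity, all terms of the form c/n^k (k >= 1) tend to 0.
So numerator / n^3 -> 4 and denominator / n^3 -> 5.
Therefore lim a_n = 4/5.

4/5


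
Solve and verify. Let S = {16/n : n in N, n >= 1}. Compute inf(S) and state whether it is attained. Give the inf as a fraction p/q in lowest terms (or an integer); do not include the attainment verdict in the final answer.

Analysis:
- Values: 16, 8, 16/3, 4, ... strictly decreasing.
- The maximum is 16 (n=1); sup = 16 (attained).
- The set is bounded below by 0; 16/n -> 0 so 0 is the greatest lower bound.
- 0 is not in the set, so inf = 0 is not attained.
Conclusion: inf(S) = 0, not attained in S.

0


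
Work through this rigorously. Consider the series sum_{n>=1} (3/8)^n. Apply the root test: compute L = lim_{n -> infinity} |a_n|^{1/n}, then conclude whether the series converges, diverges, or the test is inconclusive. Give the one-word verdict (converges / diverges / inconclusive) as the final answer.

Let a_n denote the general term. Form |a_n|^(1/n) and simplify:
|a_n|^(1/n) = 3/8
Take the limit as n -> infinity: L = 3/8.
Since L = 3/8 < 1, the root test implies convergence.

converges


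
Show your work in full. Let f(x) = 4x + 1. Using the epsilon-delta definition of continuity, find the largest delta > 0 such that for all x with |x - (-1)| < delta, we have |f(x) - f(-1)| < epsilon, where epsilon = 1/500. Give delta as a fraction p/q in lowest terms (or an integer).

We compute f(-1) = 4*(-1) + 1 = -3.
|f(x) - f(-1)| = |4x + 1 - (-3)| = |4(x - (-1))| = 4|x - (-1)|.
We need 4|x - (-1)| < 1/500, i.e. |x - (-1)| < 1/500 / 4 = 1/2000.
So any delta <= 1/2000 works. Conversely, if delta > 1/2000, then x = -1 + 1/2000 satisfies |x - (-1)| = 1/2000 < delta but |f(x) - f(-1)| = 4 * 1/2000 = 1/500, which is not < 1/500; so no larger delta works.
Hence the largest such delta is 1/2000.

1/2000


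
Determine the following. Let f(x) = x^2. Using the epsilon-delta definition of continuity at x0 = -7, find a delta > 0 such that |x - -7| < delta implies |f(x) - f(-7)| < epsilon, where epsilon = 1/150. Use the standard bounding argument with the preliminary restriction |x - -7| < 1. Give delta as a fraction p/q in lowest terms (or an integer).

Factor: |x^2 - (-7)^2| = |x - -7| * |x + -7|.
Impose |x - -7| < 1 first. Then |x + -7| = |(x - -7) + 2*(-7)| <= |x - -7| + 2*|-7| < 1 + 14 = 15.
So |x^2 - (-7)^2| < delta * 15.
We need delta * 15 <= 1/150, i.e. delta <= 1/150/15 = 1/2250.
Since 1/2250 < 1, this is tighter than 1; take delta = 1/2250.
So delta = 1/2250 works.

1/2250


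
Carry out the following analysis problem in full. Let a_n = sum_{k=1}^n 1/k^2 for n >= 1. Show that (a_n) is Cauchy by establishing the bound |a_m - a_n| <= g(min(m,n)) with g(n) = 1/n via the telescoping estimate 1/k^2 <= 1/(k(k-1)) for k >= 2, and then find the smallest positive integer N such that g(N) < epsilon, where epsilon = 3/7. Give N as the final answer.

For m > n >= 1: |a_m - a_n| = sum_{k=n+1}^m 1/k^2.
Use 1/k^2 <= 1/(k(k-1)) = 1/(k-1) - 1/k for k >= 2:
sum_{k=n+1}^m 1/k^2 <= sum_{k=n+1}^m (1/(k-1) - 1/k) = 1/n - 1/m <= 1/n.
By symmetry the same bound holds with n,m swapped, so |a_m - a_n| <= 1/min(m,n) = g(min(m,n)). Since g(n) -> 0, (a_n) is Cauchy.
Now solve g(N) < 3/7: 1/N < 3/7 <=> N > 1/(3/7) = 7/3.
The smallest integer strictly greater than 7/3 is N = 3.
Check: g(3) = 1/3 < 3/7; g(2) = 1/2 >= 3/7. So N = 3.

3


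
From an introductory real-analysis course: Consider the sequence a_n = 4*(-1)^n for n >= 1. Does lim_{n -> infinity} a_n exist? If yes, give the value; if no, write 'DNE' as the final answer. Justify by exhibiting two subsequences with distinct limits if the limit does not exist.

Examine the behaviour of a_n along subsequences.
Even-n subsequence a_{2k} = 4 -> 4. Odd-n subsequence a_{2k+1} = -4 -> -4.
Since these two subsequential limits are 4 and -4, distinct, the full sequence cannot converge (a convergent sequence has all subsequences tending to the same limit). So lim a_n does not exist.

DNE


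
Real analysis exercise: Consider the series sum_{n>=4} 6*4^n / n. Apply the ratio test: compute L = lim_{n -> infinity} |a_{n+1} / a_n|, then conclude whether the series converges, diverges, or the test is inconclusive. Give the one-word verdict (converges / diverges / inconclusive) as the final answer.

Let a_n denote the general term. Form the ratio a_{n+1}/a_n and simplify:
a_{n+1}/a_n = 4*n/(n + 1)
Take the limit as n -> infinity: L = 4.
Since L = 4 > 1 (or L = infinity), the ratio test implies the series diverges.

diverges


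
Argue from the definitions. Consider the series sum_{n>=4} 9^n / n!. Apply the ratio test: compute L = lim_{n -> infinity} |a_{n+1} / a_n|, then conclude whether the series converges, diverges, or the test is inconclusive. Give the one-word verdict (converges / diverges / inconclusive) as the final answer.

Let a_n denote the general term. Form the ratio a_{n+1}/a_n and simplify:
a_{n+1}/a_n = 9/(n + 1)
Take the limit as n -> infinity: L = 0.
Since L = 0 < 1, the ratio test implies the series converges.

converges


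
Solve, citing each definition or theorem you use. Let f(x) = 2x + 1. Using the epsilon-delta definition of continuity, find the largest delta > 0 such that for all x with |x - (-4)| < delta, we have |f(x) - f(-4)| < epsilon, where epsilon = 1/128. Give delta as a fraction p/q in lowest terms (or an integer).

We compute f(-4) = 2*(-4) + 1 = -7.
|f(x) - f(-4)| = |2x + 1 - (-7)| = |2(x - (-4))| = 2|x - (-4)|.
We need 2|x - (-4)| < 1/128, i.e. |x - (-4)| < 1/128 / 2 = 1/256.
So any delta <= 1/256 works. Conversely, if delta > 1/256, then x = -4 + 1/256 satisfies |x - (-4)| = 1/256 < delta but |f(x) - f(-4)| = 2 * 1/256 = 1/128, which is not < 1/128; so no larger delta works.
Hence the largest such delta is 1/256.

1/256


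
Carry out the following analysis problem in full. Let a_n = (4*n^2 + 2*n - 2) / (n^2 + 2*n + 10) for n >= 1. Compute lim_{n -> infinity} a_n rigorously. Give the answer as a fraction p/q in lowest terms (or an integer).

Divide numerator and denominator by n^2, the highest power:
numerator / n^2 = 4 + 2/n - 2/n^2
denominator / n^2 = 1 + 2/n + 10/n^2
As n -> infinity, all terms of the form c/n^k (k >= 1) tend to 0.
So numerator / n^2 -> 4 and denominator / n^2 -> 1.
Therefore lim a_n = 4.

4


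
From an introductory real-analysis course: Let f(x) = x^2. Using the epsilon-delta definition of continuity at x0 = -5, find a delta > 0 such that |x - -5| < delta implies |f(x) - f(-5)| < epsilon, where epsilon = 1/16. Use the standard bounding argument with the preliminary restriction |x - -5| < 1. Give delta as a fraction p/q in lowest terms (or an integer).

Factor: |x^2 - (-5)^2| = |x - -5| * |x + -5|.
Impose |x - -5| < 1 first. Then |x + -5| = |(x - -5) + 2*(-5)| <= |x - -5| + 2*|-5| < 1 + 10 = 11.
So |x^2 - (-5)^2| < delta * 11.
We need delta * 11 <= 1/16, i.e. delta <= 1/16/11 = 1/176.
Since 1/176 < 1, this is tighter than 1; take delta = 1/176.
So delta = 1/176 works.

1/176


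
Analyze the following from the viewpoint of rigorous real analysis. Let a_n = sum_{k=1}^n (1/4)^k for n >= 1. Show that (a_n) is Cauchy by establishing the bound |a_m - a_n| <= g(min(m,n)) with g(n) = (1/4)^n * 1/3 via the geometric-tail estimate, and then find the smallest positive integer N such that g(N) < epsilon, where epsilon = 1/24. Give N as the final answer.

For m > n >= 1: |a_m - a_n| = sum_{k=n+1}^m (1/4)^k < sum_{k=n+1}^infinity (1/4)^k = (1/4)^(n+1) / (1 - 1/4) = (1/4)^n * (1/4) * (4/3) = (1/4)^n * 1/3.
So g(n) = (1/4)^n / 3. Since g(n) -> 0, (a_n) is Cauchy.
Now solve g(N) < 1/24: (1/4)^N / 3 < 1/24 <=> 4^N > 1 / (3 * 1/24) = 8.
Check powers of 4: 4^1 = 4 <= 8, 4^2 = 16 > 8.
So the smallest such N is 2. Check: g(2) = 1/(3 * 16) = 1/48 < 1/24.

2


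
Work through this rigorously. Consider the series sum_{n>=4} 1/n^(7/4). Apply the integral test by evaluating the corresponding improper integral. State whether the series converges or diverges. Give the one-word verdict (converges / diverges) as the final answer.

Let f(x) = x^(-7/4). Then f is positive, continuous, and decreasing on [4, infinity), so the integral test applies.
Compute the improper integral int_{4}^infinity f(x) dx:
  antiderivative F(x) = -4/(3*x^(3/4)).
  As x -> infinity, F(x) -> 0 (since p = 7/4 > 1).
  So int = F(infinity) - F(4) = 0 - (-sqrt(2)/3) = sqrt(2)/3.
  Finite, so by the integral test, the series converges.

converges


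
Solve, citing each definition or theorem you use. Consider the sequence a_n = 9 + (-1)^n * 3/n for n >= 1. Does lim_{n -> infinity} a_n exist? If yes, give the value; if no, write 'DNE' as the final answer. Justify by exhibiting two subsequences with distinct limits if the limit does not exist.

Examine the behaviour of a_n along subsequences.
Even-n subsequence a_{2k} = 9 + 3/(2k) -> 9. Odd-n subsequence a_{2k+1} = 9 - 3/(2k+1) -> 9. Both tend to 9, which suggests the limit is 9; verify directly.
|a_n - 9| = |(-1)^n * 3/n| = 3/n for every n >= 1.
Given epsilon > 0, choose a positive integer N > 3/epsilon. Then for all n >= N, |a_n - 9| = 3/n <= 3/N < epsilon.
So by the definition of the limit, lim a_n exists and equals 9.

9


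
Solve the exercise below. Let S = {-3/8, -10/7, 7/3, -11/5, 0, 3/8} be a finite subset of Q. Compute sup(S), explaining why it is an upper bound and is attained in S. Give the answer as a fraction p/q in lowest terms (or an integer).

S is finite, so sup(S) = max(S).
Sorted decreasing:
7/3, 3/8, 0, -3/8, -10/7, -11/5
The extremum is 7/3.
For every x in S, x <= 7/3. And 7/3 is in S, so it is attained.
Therefore sup(S) = 7/3.

7/3


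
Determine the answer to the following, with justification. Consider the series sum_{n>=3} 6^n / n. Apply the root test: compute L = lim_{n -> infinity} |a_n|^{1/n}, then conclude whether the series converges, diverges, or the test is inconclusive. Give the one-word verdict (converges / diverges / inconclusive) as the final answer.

Let a_n denote the general term. Form |a_n|^(1/n) and simplify:
|a_n|^(1/n) = 6/n^(1/n)
Take the limit as n -> infinity: L = 6.
Since L = 6 > 1, the root test implies divergence.

diverges


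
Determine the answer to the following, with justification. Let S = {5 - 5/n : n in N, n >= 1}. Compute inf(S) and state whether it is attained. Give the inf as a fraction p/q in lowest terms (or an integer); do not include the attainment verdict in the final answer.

Analysis:
- Values: 0, 5/2, 10/3, 15/4, ... strictly increasing.
- Minimum is 0 (n=1); inf = 0 (attained).
- 5 - 5/n -> 5 from below; sup = 5, not attained.
Conclusion: inf(S) = 0, attained in S.

0


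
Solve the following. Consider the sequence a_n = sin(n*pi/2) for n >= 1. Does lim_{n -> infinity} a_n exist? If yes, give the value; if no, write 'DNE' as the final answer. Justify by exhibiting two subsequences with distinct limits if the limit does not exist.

Examine the behaviour of a_n along subsequences.
a_{4k+1} = sin(pi/2 + 2k*pi) = 1 -> 1. a_{4k+3} = sin(3pi/2 + 2k*pi) = -1 -> -1.
Since these two subsequential limits are 1 and -1, distinct, the full sequence cannot converge (a convergent sequence has all subsequences tending to the same limit). So lim a_n does not exist.

DNE


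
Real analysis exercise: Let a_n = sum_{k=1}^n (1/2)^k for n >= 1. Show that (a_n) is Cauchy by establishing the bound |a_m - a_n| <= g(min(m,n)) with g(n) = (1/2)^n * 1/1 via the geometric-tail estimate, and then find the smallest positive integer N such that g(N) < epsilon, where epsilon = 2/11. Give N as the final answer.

For m > n >= 1: |a_m - a_n| = sum_{k=n+1}^m (1/2)^k < sum_{k=n+1}^infinity (1/2)^k = (1/2)^(n+1) / (1 - 1/2) = (1/2)^n * (1/2) * (2/1) = (1/2)^n * 1/1.
So g(n) = (1/2)^n / 1. Since g(n) -> 0, (a_n) is Cauchy.
Now solve g(N) < 2/11: (1/2)^N / 1 < 2/11 <=> 2^N > 1 / (1 * 2/11) = 11/2.
Check powers of 2: 2^2 = 4 <= 11/2, 2^3 = 8 > 11/2.
So the smallest such N is 3. Check: g(3) = 1/(1 * 8) = 1/8 < 2/11.

3


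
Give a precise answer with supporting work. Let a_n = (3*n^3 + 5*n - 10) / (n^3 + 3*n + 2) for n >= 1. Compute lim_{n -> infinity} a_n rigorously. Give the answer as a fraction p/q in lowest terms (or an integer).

Divide numerator and denominator by n^3, the highest power:
numerator / n^3 = 3 + 5/n^2 - 10/n^3
denominator / n^3 = 1 + 3/n^2 + 2/n^3
As n -> infinity, all terms of the form c/n^k (k >= 1) tend to 0.
So numerator / n^3 -> 3 and denominator / n^3 -> 1.
Therefore lim a_n = 3.

3


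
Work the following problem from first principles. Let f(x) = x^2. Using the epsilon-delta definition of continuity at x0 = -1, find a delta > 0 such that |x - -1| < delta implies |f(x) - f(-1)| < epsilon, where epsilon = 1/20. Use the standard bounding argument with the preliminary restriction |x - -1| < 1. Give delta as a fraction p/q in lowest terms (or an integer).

Factor: |x^2 - (-1)^2| = |x - -1| * |x + -1|.
Impose |x - -1| < 1 first. Then |x + -1| = |(x - -1) + 2*(-1)| <= |x - -1| + 2*|-1| < 1 + 2 = 3.
So |x^2 - (-1)^2| < delta * 3.
We need delta * 3 <= 1/20, i.e. delta <= 1/20/3 = 1/60.
Since 1/60 < 1, this is tighter than 1; take delta = 1/60.
So delta = 1/60 works.

1/60


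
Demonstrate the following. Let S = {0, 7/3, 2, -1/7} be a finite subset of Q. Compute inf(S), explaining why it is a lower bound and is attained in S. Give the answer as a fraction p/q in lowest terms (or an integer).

S is finite, so inf(S) = min(S).
Sorted increasing:
-1/7, 0, 2, 7/3
The extremum is -1/7.
For every x in S, x >= -1/7. And -1/7 is in S, so it is attained.
Therefore inf(S) = -1/7.

-1/7


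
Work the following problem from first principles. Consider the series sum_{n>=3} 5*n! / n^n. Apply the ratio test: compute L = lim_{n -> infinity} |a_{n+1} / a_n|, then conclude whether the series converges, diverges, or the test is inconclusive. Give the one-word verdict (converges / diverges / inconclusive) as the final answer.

Let a_n denote the general term. Form the ratio a_{n+1}/a_n and simplify:
a_{n+1}/a_n = (n/(n + 1))^n
Take the limit as n -> infinity: L = exp(-1).
Since L = exp(-1) < 1, the ratio test implies the series converges.

converges


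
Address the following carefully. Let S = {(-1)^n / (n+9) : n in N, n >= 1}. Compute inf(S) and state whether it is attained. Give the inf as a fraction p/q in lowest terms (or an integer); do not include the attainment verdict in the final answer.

Analysis:
- Values: -1/10, 1/11, -1/12, 1/13, -1/14, ...
- Positive terms (even n): 1/(2+9), 1/(4+9), ... decreasing -> max = 1/11 (n=2).
- Negative terms (odd n): -1/(1+9), -1/(3+9), ... increasing -> min = -1/10 (n=1).
- So sup = 1/11 (attained at n=2); inf = -1/10 (attained at n=1).
Conclusion: inf(S) = -1/10, attained in S.

-1/10


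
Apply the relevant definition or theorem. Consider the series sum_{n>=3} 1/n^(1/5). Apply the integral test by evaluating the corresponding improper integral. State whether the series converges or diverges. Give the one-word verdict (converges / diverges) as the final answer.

Let f(x) = x^(-1/5). Then f is positive, continuous, and decreasing on [3, infinity), so the integral test applies.
Compute the improper integral int_{3}^infinity f(x) dx:
  antiderivative F(x) = 5*x^(4/5)/4.
  As x -> infinity, F(x) -> infinity (since p = 1/5 < 1).
  So the integral diverges. By the integral test, the series diverges.

diverges


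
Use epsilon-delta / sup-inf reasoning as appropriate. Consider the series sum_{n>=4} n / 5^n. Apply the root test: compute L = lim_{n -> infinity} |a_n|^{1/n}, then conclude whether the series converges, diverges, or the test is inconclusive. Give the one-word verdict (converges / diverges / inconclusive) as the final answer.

Let a_n denote the general term. Form |a_n|^(1/n) and simplify:
|a_n|^(1/n) = n^(1/n)/5
Take the limit as n -> infinity: L = 1/5.
Since L = 1/5 < 1, the root test implies convergence.

converges


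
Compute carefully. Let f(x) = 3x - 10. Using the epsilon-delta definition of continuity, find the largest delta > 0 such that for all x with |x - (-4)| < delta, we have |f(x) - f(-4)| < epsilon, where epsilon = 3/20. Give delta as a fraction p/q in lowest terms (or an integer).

We compute f(-4) = 3*(-4) - 10 = -22.
|f(x) - f(-4)| = |3x - 10 - (-22)| = |3(x - (-4))| = 3|x - (-4)|.
We need 3|x - (-4)| < 3/20, i.e. |x - (-4)| < 3/20 / 3 = 1/20.
So any delta <= 1/20 works. Conversely, if delta > 1/20, then x = -4 + 1/20 satisfies |x - (-4)| = 1/20 < delta but |f(x) - f(-4)| = 3 * 1/20 = 3/20, which is not < 3/20; so no larger delta works.
Hence the largest such delta is 1/20.

1/20


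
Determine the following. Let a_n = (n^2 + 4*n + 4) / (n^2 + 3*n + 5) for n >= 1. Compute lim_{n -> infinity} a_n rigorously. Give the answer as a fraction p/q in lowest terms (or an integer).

Divide numerator and denominator by n^2, the highest power:
numerator / n^2 = 1 + 4/n + 4/n^2
denominator / n^2 = 1 + 3/n + 5/n^2
As n -> infinity, all terms of the form c/n^k (k >= 1) tend to 0.
So numerator / n^2 -> 1 and denominator / n^2 -> 1.
Therefore lim a_n = 1.

1


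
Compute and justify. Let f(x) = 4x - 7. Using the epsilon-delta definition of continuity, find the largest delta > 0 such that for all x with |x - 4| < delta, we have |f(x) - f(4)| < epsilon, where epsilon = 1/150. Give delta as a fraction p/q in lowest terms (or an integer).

We compute f(4) = 4*(4) - 7 = 9.
|f(x) - f(4)| = |4x - 7 - (9)| = |4(x - 4)| = 4|x - 4|.
We need 4|x - 4| < 1/150, i.e. |x - 4| < 1/150 / 4 = 1/600.
So any delta <= 1/600 works. Conversely, if delta > 1/600, then x = 4 + 1/600 satisfies |x - 4| = 1/600 < delta but |f(x) - f(4)| = 4 * 1/600 = 1/150, which is not < 1/150; so no larger delta works.
Hence the largest such delta is 1/600.

1/600


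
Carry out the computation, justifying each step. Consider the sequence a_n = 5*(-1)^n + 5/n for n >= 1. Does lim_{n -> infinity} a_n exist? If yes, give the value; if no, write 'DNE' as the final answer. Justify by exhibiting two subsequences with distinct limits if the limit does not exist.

Examine the behaviour of a_n along subsequences.
a_{2k} = 5 + 5/(2k) -> 5. a_{2k+1} = -5 + 5/(2k+1) -> -5.
Since these two subsequential limits are 5 and -5, distinct, the full sequence cannot converge (a convergent sequence has all subsequences tending to the same limit). So lim a_n does not exist.

DNE


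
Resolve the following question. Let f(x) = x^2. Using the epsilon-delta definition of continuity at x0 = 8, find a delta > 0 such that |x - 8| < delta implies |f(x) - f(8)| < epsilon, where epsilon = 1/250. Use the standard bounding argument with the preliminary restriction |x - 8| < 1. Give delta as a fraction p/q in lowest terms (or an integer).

Factor: |x^2 - (8)^2| = |x - 8| * |x + 8|.
Impose |x - 8| < 1 first. Then |x + 8| = |(x - 8) + 2*(8)| <= |x - 8| + 2*|8| < 1 + 16 = 17.
So |x^2 - (8)^2| < delta * 17.
We need delta * 17 <= 1/250, i.e. delta <= 1/250/17 = 1/4250.
Since 1/4250 < 1, this is tighter than 1; take delta = 1/4250.
So delta = 1/4250 works.

1/4250


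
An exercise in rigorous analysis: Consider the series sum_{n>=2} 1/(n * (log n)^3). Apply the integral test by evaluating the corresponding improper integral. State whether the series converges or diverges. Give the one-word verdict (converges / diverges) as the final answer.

Let f(x) = 1/(x*log(x)^3). Then f is positive, continuous, and decreasing on [2, infinity), so the integral test applies.
Compute the improper integral int_{2}^infinity f(x) dx:
  antiderivative F(x) = -1/(2*log(x)^2).
  F(x) -> 0 as x -> infinity.  int = 0 - F(2) = 1/(2*log(2)^2) < infinity. By the integral test, the series converges.

converges


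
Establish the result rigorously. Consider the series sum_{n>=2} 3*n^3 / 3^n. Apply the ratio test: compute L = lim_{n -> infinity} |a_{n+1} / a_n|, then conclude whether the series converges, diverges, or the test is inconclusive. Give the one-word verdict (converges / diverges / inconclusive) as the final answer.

Let a_n denote the general term. Form the ratio a_{n+1}/a_n and simplify:
a_{n+1}/a_n = (n + 1)^3/(3*n^3)
Take the limit as n -> infinity: L = 1/3.
Since L = 1/3 < 1, the ratio test implies the series converges.

converges


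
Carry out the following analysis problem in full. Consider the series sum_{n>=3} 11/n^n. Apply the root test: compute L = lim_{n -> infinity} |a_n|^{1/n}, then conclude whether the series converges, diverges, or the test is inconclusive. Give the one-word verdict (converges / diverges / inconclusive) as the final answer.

Let a_n denote the general term. Form |a_n|^(1/n) and simplify:
|a_n|^(1/n) = 11^(1/n)/n
Take the limit as n -> infinity: L = 0.
Since L = 0 < 1, the root test implies convergence.

converges


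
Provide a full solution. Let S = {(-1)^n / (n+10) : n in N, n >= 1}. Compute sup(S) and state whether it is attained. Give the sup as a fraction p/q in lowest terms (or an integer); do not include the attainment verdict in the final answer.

Analysis:
- Values: -1/11, 1/12, -1/13, 1/14, -1/15, ...
- Positive terms (even n): 1/(2+10), 1/(4+10), ... decreasing -> max = 1/12 (n=2).
- Negative terms (odd n): -1/(1+10), -1/(3+10), ... increasing -> min = -1/11 (n=1).
- So sup = 1/12 (attained at n=2); inf = -1/11 (attained at n=1).
Conclusion: sup(S) = 1/12, attained in S.

1/12


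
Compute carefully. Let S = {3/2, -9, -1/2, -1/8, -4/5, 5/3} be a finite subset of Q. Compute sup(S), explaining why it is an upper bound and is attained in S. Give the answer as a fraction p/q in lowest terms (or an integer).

S is finite, so sup(S) = max(S).
Sorted decreasing:
5/3, 3/2, -1/8, -1/2, -4/5, -9
The extremum is 5/3.
For every x in S, x <= 5/3. And 5/3 is in S, so it is attained.
Therefore sup(S) = 5/3.

5/3


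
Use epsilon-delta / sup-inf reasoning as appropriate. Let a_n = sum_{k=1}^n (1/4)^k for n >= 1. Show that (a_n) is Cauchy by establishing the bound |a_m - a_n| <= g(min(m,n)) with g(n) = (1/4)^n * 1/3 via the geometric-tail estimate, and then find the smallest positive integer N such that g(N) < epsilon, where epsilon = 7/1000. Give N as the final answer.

For m > n >= 1: |a_m - a_n| = sum_{k=n+1}^m (1/4)^k < sum_{k=n+1}^infinity (1/4)^k = (1/4)^(n+1) / (1 - 1/4) = (1/4)^n * (1/4) * (4/3) = (1/4)^n * 1/3.
So g(n) = (1/4)^n / 3. Since g(n) -> 0, (a_n) is Cauchy.
Now solve g(N) < 7/1000: (1/4)^N / 3 < 7/1000 <=> 4^N > 1 / (3 * 7/1000) = 1000/21.
Check powers of 4: 4^2 = 16 <= 1000/21, 4^3 = 64 > 1000/21.
So the smallest such N is 3. Check: g(3) = 1/(3 * 64) = 1/192 < 7/1000.

3


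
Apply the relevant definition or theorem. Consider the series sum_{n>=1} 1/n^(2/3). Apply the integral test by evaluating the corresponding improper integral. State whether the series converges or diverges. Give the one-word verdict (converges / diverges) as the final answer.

Let f(x) = x^(-2/3). Then f is positive, continuous, and decreasing on [1, infinity), so the integral test applies.
Compute the improper integral int_{1}^infinity f(x) dx:
  antiderivative F(x) = 3*x^(1/3).
  As x -> infinity, F(x) -> infinity (since p = 2/3 < 1).
  So the integral diverges. By the integral test, the series diverges.

diverges


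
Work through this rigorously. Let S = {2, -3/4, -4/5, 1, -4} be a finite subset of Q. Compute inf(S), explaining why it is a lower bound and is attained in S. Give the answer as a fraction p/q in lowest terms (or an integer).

S is finite, so inf(S) = min(S).
Sorted increasing:
-4, -4/5, -3/4, 1, 2
The extremum is -4.
For every x in S, x >= -4. And -4 is in S, so it is attained.
Therefore inf(S) = -4.

-4


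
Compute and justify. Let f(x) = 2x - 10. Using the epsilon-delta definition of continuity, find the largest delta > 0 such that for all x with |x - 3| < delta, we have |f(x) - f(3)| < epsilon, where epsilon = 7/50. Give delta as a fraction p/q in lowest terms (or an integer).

We compute f(3) = 2*(3) - 10 = -4.
|f(x) - f(3)| = |2x - 10 - (-4)| = |2(x - 3)| = 2|x - 3|.
We need 2|x - 3| < 7/50, i.e. |x - 3| < 7/50 / 2 = 7/100.
So any delta <= 7/100 works. Conversely, if delta > 7/100, then x = 3 + 7/100 satisfies |x - 3| = 7/100 < delta but |f(x) - f(3)| = 2 * 7/100 = 7/50, which is not < 7/50; so no larger delta works.
Hence the largest such delta is 7/100.

7/100


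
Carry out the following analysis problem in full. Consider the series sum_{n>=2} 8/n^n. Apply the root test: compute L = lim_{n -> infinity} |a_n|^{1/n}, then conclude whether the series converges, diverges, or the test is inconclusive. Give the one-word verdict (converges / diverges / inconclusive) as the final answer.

Let a_n denote the general term. Form |a_n|^(1/n) and simplify:
|a_n|^(1/n) = 2^(3/n)/n
Take the limit as n -> infinity: L = 0.
Since L = 0 < 1, the root test implies convergence.

converges


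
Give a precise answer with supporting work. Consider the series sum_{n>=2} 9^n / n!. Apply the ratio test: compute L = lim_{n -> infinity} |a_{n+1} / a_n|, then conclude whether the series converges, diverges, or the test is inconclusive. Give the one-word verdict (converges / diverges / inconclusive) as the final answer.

Let a_n denote the general term. Form the ratio a_{n+1}/a_n and simplify:
a_{n+1}/a_n = 9/(n + 1)
Take the limit as n -> infinity: L = 0.
Since L = 0 < 1, the ratio test implies the series converges.

converges


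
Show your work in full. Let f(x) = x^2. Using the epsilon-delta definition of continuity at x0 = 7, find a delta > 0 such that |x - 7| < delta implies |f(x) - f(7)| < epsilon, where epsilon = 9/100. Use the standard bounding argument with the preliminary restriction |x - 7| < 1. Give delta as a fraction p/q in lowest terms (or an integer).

Factor: |x^2 - (7)^2| = |x - 7| * |x + 7|.
Impose |x - 7| < 1 first. Then |x + 7| = |(x - 7) + 2*(7)| <= |x - 7| + 2*|7| < 1 + 14 = 15.
So |x^2 - (7)^2| < delta * 15.
We need delta * 15 <= 9/100, i.e. delta <= 9/100/15 = 3/500.
Since 3/500 < 1, this is tighter than 1; take delta = 3/500.
So delta = 3/500 works.

3/500


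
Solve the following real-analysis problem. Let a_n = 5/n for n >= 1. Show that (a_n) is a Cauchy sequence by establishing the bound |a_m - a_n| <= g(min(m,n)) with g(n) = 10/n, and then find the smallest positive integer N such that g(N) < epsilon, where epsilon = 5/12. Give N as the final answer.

For any m, n >= 1, by the triangle inequality:
|a_m - a_n| = |5/m - 5/n| <= 5*1/m + 5*1/n <= 10/min(m,n).
So g(n) = 10/n bounds the Cauchy difference. Since g(n) -> 0, (a_n) is Cauchy.
Now solve g(N) < 5/12: 10/N < 5/12 <=> N > 10 / (5/12) = 24.
The smallest integer strictly greater than 24 is N = 25.
Check: g(25) = 10/25 = 2/5 < 5/12; g(24) = 5/12 >= 5/12. So N = 25.

25


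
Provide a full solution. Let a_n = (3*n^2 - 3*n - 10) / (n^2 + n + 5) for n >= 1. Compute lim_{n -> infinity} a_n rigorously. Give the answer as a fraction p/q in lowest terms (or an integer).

Divide numerator and denominator by n^2, the highest power:
numerator / n^2 = 3 - 3/n - 10/n^2
denominator / n^2 = 1 + 1/n + 5/n^2
As n -> infinity, all terms of the form c/n^k (k >= 1) tend to 0.
So numerator / n^2 -> 3 and denominator / n^2 -> 1.
Therefore lim a_n = 3.

3


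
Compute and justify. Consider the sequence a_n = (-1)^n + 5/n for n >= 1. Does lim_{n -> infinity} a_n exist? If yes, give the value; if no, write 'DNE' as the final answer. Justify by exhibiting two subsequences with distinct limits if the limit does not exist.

Examine the behaviour of a_n along subsequences.
a_{2k} = 1 + 5/(2k) -> 1. a_{2k+1} = -1 + 5/(2k+1) -> -1.
Since these two subsequential limits are 1 and -1, distinct, the full sequence cannot converge (a convergent sequence has all subsequences tending to the same limit). So lim a_n does not exist.

DNE


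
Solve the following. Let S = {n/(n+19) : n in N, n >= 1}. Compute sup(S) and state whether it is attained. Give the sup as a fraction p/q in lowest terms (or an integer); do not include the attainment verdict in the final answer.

Analysis:
- Values: 1/20, 2/21, 3/22, 4/23, ... strictly increasing.
- Minimum is 1/20 (n=1); inf = 1/20 (attained).
- n/(n+19) = 1 - 19/(n+19) -> 1 from below as n -> infinity, and never equals 1.
- So sup = 1 (not attained).
Conclusion: sup(S) = 1, not attained in S.

1


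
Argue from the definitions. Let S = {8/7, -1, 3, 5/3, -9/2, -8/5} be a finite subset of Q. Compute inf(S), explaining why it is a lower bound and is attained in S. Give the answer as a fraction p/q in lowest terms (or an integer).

S is finite, so inf(S) = min(S).
Sorted increasing:
-9/2, -8/5, -1, 8/7, 5/3, 3
The extremum is -9/2.
For every x in S, x >= -9/2. And -9/2 is in S, so it is attained.
Therefore inf(S) = -9/2.

-9/2


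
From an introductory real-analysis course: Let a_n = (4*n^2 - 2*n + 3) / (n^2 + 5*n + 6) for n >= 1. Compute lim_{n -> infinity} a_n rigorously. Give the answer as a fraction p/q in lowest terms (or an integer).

Divide numerator and denominator by n^2, the highest power:
numerator / n^2 = 4 - 2/n + 3/n^2
denominator / n^2 = 1 + 5/n + 6/n^2
As n -> infinity, all terms of the form c/n^k (k >= 1) tend to 0.
So numerator / n^2 -> 4 and denominator / n^2 -> 1.
Therefore lim a_n = 4.

4


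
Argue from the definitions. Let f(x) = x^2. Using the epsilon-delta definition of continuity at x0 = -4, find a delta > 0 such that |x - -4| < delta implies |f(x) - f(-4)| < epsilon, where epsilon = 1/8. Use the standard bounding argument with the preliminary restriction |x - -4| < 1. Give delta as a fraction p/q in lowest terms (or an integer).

Factor: |x^2 - (-4)^2| = |x - -4| * |x + -4|.
Impose |x - -4| < 1 first. Then |x + -4| = |(x - -4) + 2*(-4)| <= |x - -4| + 2*|-4| < 1 + 8 = 9.
So |x^2 - (-4)^2| < delta * 9.
We need delta * 9 <= 1/8, i.e. delta <= 1/8/9 = 1/72.
Since 1/72 < 1, this is tighter than 1; take delta = 1/72.
So delta = 1/72 works.

1/72


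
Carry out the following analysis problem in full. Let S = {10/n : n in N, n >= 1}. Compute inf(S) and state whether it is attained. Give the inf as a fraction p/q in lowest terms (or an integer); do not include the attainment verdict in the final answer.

Analysis:
- Values: 10, 5, 10/3, 5/2, ... strictly decreasing.
- The maximum is 10 (n=1); sup = 10 (attained).
- The set is bounded below by 0; 10/n -> 0 so 0 is the greatest lower bound.
- 0 is not in the set, so inf = 0 is not attained.
Conclusion: inf(S) = 0, not attained in S.

0


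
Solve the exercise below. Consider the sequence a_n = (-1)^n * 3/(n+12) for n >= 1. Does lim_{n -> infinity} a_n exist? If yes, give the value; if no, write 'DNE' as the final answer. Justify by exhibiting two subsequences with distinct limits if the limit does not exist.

Examine the behaviour of a_n along subsequences.
Even-n subsequence a_{2k} = 3/(2k+12) -> 0. Odd-n subsequence a_{2k+1} = -3/(2k+13) -> 0. Both tend to 0, which suggests the limit is 0; verify directly.
|a_n - 0| = 3/(n+12) < 3/n for every n >= 1.
Given epsilon > 0, choose a positive integer N > 3/epsilon. Then for all n >= N, |a_n| < 3/n <= 3/N < epsilon.
So by the definition of the limit, lim a_n exists and equals 0.

0


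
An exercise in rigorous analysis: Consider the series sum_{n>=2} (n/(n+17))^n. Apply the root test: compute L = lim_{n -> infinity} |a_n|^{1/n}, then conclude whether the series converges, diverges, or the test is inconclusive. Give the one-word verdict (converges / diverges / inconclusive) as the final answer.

Let a_n denote the general term. Form |a_n|^(1/n) and simplify:
|a_n|^(1/n) = n/(n + 17)
Take the limit as n -> infinity: L = 1.
Since L = 1, the root test is inconclusive. (In fact a_n = (n/(n+17))^n -> e^(-17) != 0, so the nth-term test shows divergence; but the root test itself gives no conclusion.)

inconclusive


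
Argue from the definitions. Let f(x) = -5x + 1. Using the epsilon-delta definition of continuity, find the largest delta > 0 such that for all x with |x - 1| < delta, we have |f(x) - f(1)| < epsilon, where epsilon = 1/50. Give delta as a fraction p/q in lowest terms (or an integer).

We compute f(1) = -5*(1) + 1 = -4.
|f(x) - f(1)| = |-5x + 1 - (-4)| = |-5(x - 1)| = 5|x - 1|.
We need 5|x - 1| < 1/50, i.e. |x - 1| < 1/50 / 5 = 1/250.
So any delta <= 1/250 works. Conversely, if delta > 1/250, then x = 1 + 1/250 satisfies |x - 1| = 1/250 < delta but |f(x) - f(1)| = 5 * 1/250 = 1/50, which is not < 1/50; so no larger delta works.
Hence the largest such delta is 1/250.

1/250


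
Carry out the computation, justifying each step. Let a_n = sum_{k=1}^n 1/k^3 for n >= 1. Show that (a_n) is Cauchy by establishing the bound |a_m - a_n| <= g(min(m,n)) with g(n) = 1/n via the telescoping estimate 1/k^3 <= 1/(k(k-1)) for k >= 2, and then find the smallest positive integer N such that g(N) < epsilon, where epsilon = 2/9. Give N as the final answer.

For m > n >= 1: |a_m - a_n| = sum_{k=n+1}^m 1/k^3.
Use 1/k^3 <= 1/(k(k-1)) = 1/(k-1) - 1/k for k >= 2 (which holds since k^3 >= k^2 >= k(k-1) for k >= 2):
sum_{k=n+1}^m 1/k^3 <= sum_{k=n+1}^m (1/(k-1) - 1/k) = 1/n - 1/m <= 1/n.
By symmetry the same bound holds with n,m swapped, so |a_m - a_n| <= 1/min(m,n) = g(min(m,n)). Since g(n) -> 0, (a_n) is Cauchy.
Now solve g(N) < 2/9: 1/N < 2/9 <=> N > 1/(2/9) = 9/2.
The smallest integer strictly greater than 9/2 is N = 5.
Check: g(5) = 1/5 < 2/9; g(4) = 1/4 >= 2/9. So N = 5.

5


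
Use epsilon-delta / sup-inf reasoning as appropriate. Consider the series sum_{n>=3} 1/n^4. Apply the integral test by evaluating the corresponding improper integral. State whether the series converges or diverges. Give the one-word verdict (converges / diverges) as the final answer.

Let f(x) = x^(-4). Then f is positive, continuous, and decreasing on [3, infinity), so the integral test applies.
Compute the improper integral int_{3}^infinity f(x) dx:
  antiderivative F(x) = -1/(3*x^3).
  As x -> infinity, F(x) -> 0 (since p = 4 > 1).
  So int = F(infinity) - F(3) = 0 - (-1/81) = 1/81.
  Finite, so by the integral test, the series converges.

converges


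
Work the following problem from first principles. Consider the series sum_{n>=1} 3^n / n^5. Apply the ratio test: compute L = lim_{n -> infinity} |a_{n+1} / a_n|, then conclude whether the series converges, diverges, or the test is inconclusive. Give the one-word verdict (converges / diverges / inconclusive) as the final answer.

Let a_n denote the general term. Form the ratio a_{n+1}/a_n and simplify:
a_{n+1}/a_n = 3*n^5/(n + 1)^5
Take the limit as n -> infinity: L = 3.
Since L = 3 > 1 (or L = infinity), the ratio test implies the series diverges.

diverges


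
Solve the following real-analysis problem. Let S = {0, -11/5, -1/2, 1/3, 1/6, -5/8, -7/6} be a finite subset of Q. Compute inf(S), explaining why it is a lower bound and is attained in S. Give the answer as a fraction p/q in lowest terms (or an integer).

S is finite, so inf(S) = min(S).
Sorted increasing:
-11/5, -7/6, -5/8, -1/2, 0, 1/6, 1/3
The extremum is -11/5.
For every x in S, x >= -11/5. And -11/5 is in S, so it is attained.
Therefore inf(S) = -11/5.

-11/5


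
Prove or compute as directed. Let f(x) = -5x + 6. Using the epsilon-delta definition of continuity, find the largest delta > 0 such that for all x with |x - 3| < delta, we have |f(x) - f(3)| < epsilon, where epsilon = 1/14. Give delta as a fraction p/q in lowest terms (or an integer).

We compute f(3) = -5*(3) + 6 = -9.
|f(x) - f(3)| = |-5x + 6 - (-9)| = |-5(x - 3)| = 5|x - 3|.
We need 5|x - 3| < 1/14, i.e. |x - 3| < 1/14 / 5 = 1/70.
So any delta <= 1/70 works. Conversely, if delta > 1/70, then x = 3 + 1/70 satisfies |x - 3| = 1/70 < delta but |f(x) - f(3)| = 5 * 1/70 = 1/14, which is not < 1/14; so no larger delta works.
Hence the largest such delta is 1/70.

1/70


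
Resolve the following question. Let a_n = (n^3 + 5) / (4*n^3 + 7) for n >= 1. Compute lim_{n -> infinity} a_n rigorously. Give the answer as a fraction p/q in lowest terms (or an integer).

Divide numerator and denominator by n^3, the highest power:
numerator / n^3 = 1 + 5/n^3
denominator / n^3 = 4 + 7/n^3
As n -> infinity, all terms of the form c/n^k (k >= 1) tend to 0.
So numerator / n^3 -> 1 and denominator / n^3 -> 4.
Therefore lim a_n = 1/4.

1/4
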